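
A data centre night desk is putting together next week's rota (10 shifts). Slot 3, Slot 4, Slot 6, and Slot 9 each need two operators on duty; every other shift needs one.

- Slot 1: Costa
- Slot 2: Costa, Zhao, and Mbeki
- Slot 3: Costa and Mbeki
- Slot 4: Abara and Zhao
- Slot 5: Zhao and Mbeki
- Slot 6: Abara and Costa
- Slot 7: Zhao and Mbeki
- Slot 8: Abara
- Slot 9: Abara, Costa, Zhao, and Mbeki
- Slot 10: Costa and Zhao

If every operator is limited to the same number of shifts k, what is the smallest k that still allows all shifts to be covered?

With 4 operators and 14 worker-slots to fill, someone must work at least ⌈14/4⌉ = 4 shifts, so k ≥ 4.
k = 4 works: Slot 1→Costa, Slot 2→Zhao, Slot 3→Costa+Mbeki, Slot 4→Abara+Zhao, Slot 5→Zhao, Slot 6→Abara+Costa, Slot 7→Zhao, Slot 8→Abara, Slot 9→Abara+Mbeki, Slot 10→Costa.
Loads: Abara 4, Costa 4, Zhao 4, Mbeki 2 — all ≤ 4.

4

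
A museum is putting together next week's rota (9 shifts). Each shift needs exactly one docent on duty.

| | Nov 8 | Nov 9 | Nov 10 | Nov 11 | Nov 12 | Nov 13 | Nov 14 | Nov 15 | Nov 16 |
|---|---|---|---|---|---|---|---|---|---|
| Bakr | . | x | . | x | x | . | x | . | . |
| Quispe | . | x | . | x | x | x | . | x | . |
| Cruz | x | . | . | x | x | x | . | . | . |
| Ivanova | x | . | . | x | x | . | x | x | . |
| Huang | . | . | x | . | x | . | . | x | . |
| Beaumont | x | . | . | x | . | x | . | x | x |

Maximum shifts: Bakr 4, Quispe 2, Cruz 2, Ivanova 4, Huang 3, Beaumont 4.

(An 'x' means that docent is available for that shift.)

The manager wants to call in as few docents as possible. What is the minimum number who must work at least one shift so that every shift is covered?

3

9 slots to fill and no one can take more than 4, so at least ⌈9/4⌉ = 3 docents are needed.
Bakr, Huang, and Beaumont alone can cover everything: Nov 8→Beaumont, Nov 9→Bakr, Nov 10→Huang, Nov 11→Bakr, Nov 12→Bakr, Nov 13→Beaumont, Nov 14→Bakr, Nov 15→Huang, Nov 16→Beaumont.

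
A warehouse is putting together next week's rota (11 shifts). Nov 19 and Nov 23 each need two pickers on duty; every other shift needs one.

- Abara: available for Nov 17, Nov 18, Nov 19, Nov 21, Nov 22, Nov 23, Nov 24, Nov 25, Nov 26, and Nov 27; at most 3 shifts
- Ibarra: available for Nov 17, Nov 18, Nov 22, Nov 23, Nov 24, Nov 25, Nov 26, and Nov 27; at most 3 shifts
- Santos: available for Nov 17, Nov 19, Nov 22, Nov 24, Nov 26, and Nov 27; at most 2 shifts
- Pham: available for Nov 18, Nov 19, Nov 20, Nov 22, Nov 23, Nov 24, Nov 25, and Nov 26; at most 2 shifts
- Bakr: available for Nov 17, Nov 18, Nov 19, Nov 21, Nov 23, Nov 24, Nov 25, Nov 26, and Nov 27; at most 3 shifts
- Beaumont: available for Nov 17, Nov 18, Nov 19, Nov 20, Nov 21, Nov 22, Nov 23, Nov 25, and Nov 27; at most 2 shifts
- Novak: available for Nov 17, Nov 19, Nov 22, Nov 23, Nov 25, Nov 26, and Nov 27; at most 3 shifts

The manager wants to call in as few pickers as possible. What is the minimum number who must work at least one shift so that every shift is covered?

13 slots to fill and no one can take more than 3, so at least ⌈13/3⌉ = 5 pickers are needed.
Abara, Ibarra, Santos, Pham, and Bakr alone can cover everything: Nov 17→Abara, Nov 18→Abara, Nov 19→Santos+Bakr, Nov 20→Pham, Nov 21→Abara, Nov 22→Ibarra, Nov 23→Pham+Bakr, Nov 24→Santos, Nov 25→Ibarra, Nov 26→Bakr, Nov 27→Ibarra.

5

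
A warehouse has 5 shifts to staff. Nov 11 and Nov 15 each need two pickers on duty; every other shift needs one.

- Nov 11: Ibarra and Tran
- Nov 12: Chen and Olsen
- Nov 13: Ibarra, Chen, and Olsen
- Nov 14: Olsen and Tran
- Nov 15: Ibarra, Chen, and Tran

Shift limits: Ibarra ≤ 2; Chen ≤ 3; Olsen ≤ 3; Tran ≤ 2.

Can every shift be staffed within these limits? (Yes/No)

Nov 11 can only be covered by Ibarra and Tran, so that assignment is forced.
One valid schedule: Nov 11→Ibarra+Tran, Nov 12→Chen, Nov 13→Ibarra, Nov 14→Olsen, Nov 15→Chen+Tran.
Loads: Ibarra 2/2, Chen 2/3, Olsen 1/3, Tran 2/2 — all within limits.

Yes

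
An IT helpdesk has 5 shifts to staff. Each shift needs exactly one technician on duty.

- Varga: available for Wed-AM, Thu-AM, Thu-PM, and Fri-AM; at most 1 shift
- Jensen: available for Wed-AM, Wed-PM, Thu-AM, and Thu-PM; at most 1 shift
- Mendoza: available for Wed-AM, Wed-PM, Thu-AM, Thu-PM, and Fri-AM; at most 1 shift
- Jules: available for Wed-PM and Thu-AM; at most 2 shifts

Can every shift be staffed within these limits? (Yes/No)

Yes

One valid schedule: Wed-AM→Jensen, Wed-PM→Jules, Thu-AM→Jules, Thu-PM→Mendoza, Fri-AM→Varga.
Loads: Varga 1/1, Jensen 1/1, Mendoza 1/1, Jules 2/2 — all within limits.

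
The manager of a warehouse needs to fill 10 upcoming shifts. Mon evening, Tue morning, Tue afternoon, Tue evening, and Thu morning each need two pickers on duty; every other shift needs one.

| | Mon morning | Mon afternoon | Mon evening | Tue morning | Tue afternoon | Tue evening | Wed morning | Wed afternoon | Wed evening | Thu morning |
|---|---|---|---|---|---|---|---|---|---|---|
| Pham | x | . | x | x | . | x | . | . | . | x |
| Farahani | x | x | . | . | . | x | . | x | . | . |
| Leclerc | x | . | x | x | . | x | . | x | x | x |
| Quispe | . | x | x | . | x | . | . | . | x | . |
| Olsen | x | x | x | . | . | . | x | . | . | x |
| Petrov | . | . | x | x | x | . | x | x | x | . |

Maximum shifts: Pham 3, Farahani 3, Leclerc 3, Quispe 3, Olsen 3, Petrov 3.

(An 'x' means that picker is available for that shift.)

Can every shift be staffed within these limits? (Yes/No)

Yes

Tue afternoon can only be covered by Quispe and Petrov, so that assignment is forced.
One valid schedule: Mon morning→Olsen, Mon afternoon→Farahani, Mon evening→Quispe+Olsen, Tue morning→Pham+Leclerc, Tue afternoon→Quispe+Petrov, Tue evening→Pham+Farahani, Wed morning→Olsen, Wed afternoon→Farahani, Wed evening→Leclerc, Thu morning→Pham+Leclerc.
Loads: Pham 3/3, Farahani 3/3, Leclerc 3/3, Quispe 2/3, Olsen 3/3, Petrov 1/3 — all within limits.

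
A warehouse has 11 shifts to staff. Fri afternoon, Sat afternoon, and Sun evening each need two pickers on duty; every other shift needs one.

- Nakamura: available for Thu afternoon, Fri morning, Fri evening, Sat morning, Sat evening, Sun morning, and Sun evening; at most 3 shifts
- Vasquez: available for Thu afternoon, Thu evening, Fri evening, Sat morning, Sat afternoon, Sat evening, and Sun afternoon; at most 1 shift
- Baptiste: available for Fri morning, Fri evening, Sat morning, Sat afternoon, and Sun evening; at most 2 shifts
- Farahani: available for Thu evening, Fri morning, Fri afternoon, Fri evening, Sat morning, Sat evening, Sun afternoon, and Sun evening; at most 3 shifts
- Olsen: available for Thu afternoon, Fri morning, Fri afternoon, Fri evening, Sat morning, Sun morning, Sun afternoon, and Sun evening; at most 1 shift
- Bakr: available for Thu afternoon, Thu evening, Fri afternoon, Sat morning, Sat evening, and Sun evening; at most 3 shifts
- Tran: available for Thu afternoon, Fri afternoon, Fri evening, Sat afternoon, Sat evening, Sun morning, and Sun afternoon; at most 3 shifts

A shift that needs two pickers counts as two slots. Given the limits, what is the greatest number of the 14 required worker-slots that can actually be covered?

14

Total capacity across all pickers is 3+1+2+3+1+3+3 = 16, and 14 slots are needed, so at most 14 can be filled.
An assignment achieving 14: Thu afternoon→Nakamura, Thu evening→Vasquez, Fri morning→Nakamura, Fri afternoon→Farahani+Olsen, Fri evening→Tran, Sat morning→Bakr, Sat afternoon→Baptiste+Tran, Sat evening→Farahani, Sun morning→Nakamura, Sun afternoon→Farahani, Sun evening→Baptiste+Bakr.
Loads: Nakamura 3/3, Vasquez 1/1, Baptiste 2/2, Farahani 3/3, Olsen 1/1, Bakr 2/3, Tran 2/3.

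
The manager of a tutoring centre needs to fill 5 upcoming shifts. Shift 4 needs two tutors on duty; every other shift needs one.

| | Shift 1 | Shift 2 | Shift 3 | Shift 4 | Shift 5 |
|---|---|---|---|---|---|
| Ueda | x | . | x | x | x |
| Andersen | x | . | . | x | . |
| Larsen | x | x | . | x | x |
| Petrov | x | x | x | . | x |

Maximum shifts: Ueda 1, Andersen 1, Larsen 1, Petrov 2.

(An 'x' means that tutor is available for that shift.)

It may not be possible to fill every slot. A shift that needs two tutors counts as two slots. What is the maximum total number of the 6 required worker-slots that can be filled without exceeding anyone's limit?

5

Total capacity across all tutors is 1+1+1+2 = 5, and 6 slots are needed, so at most 5 can be filled.
An assignment achieving 5: Shift 1→Petrov, Shift 2→Larsen, Shift 3→Ueda, Shift 4→Andersen, Shift 5→Petrov.
Loads: Ueda 1/1, Andersen 1/1, Larsen 1/1, Petrov 2/2.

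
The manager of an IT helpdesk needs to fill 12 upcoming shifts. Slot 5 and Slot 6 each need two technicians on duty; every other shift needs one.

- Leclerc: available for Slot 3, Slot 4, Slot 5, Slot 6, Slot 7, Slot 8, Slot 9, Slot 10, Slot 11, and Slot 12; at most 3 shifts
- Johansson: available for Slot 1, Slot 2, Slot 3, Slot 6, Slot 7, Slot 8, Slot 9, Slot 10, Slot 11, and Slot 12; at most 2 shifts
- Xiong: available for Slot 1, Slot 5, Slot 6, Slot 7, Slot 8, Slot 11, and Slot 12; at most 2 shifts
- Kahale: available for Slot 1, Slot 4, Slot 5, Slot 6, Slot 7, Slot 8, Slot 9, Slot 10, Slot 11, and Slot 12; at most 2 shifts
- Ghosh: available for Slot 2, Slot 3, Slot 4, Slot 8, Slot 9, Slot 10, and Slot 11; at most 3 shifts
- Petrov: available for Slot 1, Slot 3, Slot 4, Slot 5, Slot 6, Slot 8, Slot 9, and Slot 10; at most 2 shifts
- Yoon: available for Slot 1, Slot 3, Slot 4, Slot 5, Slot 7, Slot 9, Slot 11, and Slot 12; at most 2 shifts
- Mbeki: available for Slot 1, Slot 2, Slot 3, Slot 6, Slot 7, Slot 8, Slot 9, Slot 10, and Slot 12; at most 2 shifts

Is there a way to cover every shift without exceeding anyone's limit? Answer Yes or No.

One valid schedule: Slot 1→Johansson, Slot 2→Johansson, Slot 3→Leclerc, Slot 4→Leclerc, Slot 5→Petrov+Yoon, Slot 6→Petrov+Mbeki, Slot 7→Leclerc, Slot 8→Kahale, Slot 9→Ghosh, Slot 10→Kahale, Slot 11→Xiong, Slot 12→Xiong.
Loads: Leclerc 3/3, Johansson 2/2, Xiong 2/2, Kahale 2/2, Ghosh 1/3, Petrov 2/2, Yoon 1/2, Mbeki 1/2 — all within limits.

Yes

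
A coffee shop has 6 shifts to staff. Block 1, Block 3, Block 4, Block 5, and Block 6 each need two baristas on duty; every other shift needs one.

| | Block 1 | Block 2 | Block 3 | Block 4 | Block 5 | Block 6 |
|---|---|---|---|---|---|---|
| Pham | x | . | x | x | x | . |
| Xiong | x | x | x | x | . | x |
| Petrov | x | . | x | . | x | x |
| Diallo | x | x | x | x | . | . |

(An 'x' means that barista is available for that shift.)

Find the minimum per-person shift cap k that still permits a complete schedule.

With 4 baristas and 11 worker-slots to fill, someone must work at least ⌈11/4⌉ = 3 shifts, so k ≥ 3.
k = 3 works: Block 1→Pham+Diallo, Block 2→Xiong, Block 3→Petrov+Diallo, Block 4→Pham+Xiong, Block 5→Pham+Petrov, Block 6→Xiong+Petrov.
Loads: Pham 3, Xiong 3, Petrov 3, Diallo 2 — all ≤ 3.

3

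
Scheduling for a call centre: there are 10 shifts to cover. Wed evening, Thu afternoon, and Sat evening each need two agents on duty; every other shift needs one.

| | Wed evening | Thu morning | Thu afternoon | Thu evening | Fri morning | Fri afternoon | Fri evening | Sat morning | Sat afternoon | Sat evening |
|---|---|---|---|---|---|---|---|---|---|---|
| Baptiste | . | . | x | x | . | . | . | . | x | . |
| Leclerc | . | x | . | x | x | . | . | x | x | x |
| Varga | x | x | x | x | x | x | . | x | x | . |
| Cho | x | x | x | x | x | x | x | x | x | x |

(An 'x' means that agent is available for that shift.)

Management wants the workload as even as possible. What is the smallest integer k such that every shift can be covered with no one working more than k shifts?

With 4 agents and 13 worker-slots to fill, someone must work at least ⌈13/4⌉ = 4 shifts, so k ≥ 4.
k = 4 works: Wed evening→Varga+Cho, Thu morning→Leclerc, Thu afternoon→Baptiste+Varga, Thu evening→Baptiste, Fri morning→Leclerc, Fri afternoon→Varga, Fri evening→Cho, Sat morning→Leclerc, Sat afternoon→Baptiste, Sat evening→Leclerc+Cho.
Loads: Baptiste 3, Leclerc 4, Varga 3, Cho 3 — all ≤ 4.

4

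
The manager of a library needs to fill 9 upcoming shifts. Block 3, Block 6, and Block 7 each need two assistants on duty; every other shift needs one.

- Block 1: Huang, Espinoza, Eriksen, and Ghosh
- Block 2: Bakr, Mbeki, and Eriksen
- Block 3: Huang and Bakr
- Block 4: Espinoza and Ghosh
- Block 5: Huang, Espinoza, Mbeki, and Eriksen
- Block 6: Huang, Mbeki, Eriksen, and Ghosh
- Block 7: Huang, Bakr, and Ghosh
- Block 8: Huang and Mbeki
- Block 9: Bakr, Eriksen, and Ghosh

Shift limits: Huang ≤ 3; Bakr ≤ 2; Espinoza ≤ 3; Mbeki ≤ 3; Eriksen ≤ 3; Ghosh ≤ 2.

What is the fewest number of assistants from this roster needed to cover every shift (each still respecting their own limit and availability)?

5

12 slots to fill and no one can take more than 3, so at least ⌈12/3⌉ = 4 assistants are needed.
No set of 4 assistants can cover every shift (each such set leaves at least one shift with no one available or exceeds a cap).
Huang, Bakr, Espinoza, Mbeki, and Eriksen alone can cover everything: Block 1→Espinoza, Block 2→Mbeki, Block 3→Huang+Bakr, Block 4→Espinoza, Block 5→Espinoza, Block 6→Mbeki+Eriksen, Block 7→Huang+Bakr, Block 8→Huang, Block 9→Eriksen.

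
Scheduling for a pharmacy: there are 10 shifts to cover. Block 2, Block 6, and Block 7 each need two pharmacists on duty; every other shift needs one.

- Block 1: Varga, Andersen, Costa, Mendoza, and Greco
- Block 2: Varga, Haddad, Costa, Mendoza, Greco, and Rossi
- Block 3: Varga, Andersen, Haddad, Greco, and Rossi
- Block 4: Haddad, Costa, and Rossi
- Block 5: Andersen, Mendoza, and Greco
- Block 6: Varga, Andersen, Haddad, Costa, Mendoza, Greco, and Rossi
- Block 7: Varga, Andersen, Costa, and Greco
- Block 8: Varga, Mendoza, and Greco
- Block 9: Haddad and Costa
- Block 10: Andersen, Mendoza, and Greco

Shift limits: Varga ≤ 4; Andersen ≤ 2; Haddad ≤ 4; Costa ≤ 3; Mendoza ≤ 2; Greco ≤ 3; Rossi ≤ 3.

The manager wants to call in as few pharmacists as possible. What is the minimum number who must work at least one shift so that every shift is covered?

13 slots to fill and no one can take more than 4, so at least ⌈13/4⌉ = 4 pharmacists are needed.
Varga, Andersen, Haddad, and Costa alone can cover everything: Block 1→Varga, Block 2→Varga+Costa, Block 3→Haddad, Block 4→Haddad, Block 5→Andersen, Block 6→Haddad+Costa, Block 7→Varga+Costa, Block 8→Varga, Block 9→Haddad, Block 10→Andersen.

4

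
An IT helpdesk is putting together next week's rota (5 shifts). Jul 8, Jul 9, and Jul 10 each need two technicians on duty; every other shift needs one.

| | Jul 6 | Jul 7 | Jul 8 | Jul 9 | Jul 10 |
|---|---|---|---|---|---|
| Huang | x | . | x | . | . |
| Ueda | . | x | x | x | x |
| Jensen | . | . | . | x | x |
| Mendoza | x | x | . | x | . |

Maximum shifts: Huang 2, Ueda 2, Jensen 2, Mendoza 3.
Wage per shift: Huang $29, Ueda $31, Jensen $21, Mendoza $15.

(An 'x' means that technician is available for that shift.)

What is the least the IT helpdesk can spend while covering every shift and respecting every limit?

$178

Jul 8 can only be covered by Huang and Ueda, so that assignment is forced.
Jul 10 can only be covered by Ueda and Jensen, so that assignment is forced.
Picking the cheapest available technician for each shift independently would cost $178, and that bound is achievable.
An optimal schedule: Jul 6→Mendoza, Jul 7→Mendoza, Jul 8→Huang+Ueda, Jul 9→Mendoza+Jensen, Jul 10→Jensen+Ueda.
Total: 15 + 15 + 29 + 31 + 15 + 21 + 21 + 31 = $178.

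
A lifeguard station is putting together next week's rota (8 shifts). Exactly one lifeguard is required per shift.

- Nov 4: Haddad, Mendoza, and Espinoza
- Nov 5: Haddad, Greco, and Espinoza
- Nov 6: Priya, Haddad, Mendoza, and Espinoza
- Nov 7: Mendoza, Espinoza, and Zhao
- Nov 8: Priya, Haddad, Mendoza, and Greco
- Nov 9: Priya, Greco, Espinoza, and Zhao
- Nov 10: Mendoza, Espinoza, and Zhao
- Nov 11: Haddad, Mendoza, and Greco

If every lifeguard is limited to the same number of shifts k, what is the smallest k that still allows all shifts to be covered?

2

With 6 lifeguards and 8 worker-slots to fill, someone must work at least ⌈8/6⌉ = 2 shifts, so k ≥ 2.
k = 2 works: Nov 4→Haddad, Nov 5→Haddad, Nov 6→Priya, Nov 7→Mendoza, Nov 8→Priya, Nov 9→Greco, Nov 10→Mendoza, Nov 11→Greco.
Loads: Priya 2, Haddad 2, Mendoza 2, Greco 2, Espinoza 0, Zhao 0 — all ≤ 2.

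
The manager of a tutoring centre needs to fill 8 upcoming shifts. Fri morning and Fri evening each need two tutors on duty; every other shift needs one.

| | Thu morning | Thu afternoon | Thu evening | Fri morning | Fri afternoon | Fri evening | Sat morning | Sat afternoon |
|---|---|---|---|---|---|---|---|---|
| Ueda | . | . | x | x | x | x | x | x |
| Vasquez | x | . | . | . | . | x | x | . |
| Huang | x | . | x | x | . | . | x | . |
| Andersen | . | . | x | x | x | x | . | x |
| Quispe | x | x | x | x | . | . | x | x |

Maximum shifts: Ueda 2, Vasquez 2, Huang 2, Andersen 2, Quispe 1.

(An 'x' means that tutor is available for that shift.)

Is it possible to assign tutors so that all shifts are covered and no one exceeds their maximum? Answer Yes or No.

No

Total capacity is 2+2+2+2+1 = 9 but 10 worker-slots are needed — infeasible.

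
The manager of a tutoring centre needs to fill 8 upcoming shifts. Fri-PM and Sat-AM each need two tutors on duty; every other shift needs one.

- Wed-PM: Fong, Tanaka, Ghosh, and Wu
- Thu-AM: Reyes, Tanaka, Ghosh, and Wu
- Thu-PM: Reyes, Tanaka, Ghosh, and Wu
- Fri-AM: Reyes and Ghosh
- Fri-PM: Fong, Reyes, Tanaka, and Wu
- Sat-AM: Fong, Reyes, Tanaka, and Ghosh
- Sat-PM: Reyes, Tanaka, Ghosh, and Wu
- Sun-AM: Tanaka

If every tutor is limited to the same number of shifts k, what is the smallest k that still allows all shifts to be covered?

With 5 tutors and 10 worker-slots to fill, someone must work at least ⌈10/5⌉ = 2 shifts, so k ≥ 2.
k = 2 works: Wed-PM→Fong, Thu-AM→Reyes, Thu-PM→Ghosh, Fri-AM→Reyes, Fri-PM→Fong+Wu, Sat-AM→Tanaka+Ghosh, Sat-PM→Wu, Sun-AM→Tanaka.
Loads: Fong 2, Reyes 2, Tanaka 2, Ghosh 2, Wu 2 — all ≤ 2.

2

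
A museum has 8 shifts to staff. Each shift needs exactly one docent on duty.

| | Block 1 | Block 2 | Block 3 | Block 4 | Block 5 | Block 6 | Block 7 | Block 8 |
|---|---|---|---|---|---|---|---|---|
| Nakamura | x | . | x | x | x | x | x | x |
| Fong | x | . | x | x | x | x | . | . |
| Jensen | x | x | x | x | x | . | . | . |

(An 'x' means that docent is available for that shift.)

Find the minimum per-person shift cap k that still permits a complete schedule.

3

With 3 docents and 8 worker-slots to fill, someone must work at least ⌈8/3⌉ = 3 shifts, so k ≥ 3.
k = 3 works: Block 1→Fong, Block 2→Jensen, Block 3→Fong, Block 4→Fong, Block 5→Jensen, Block 6→Nakamura, Block 7→Nakamura, Block 8→Nakamura.
Loads: Nakamura 3, Fong 3, Jensen 2 — all ≤ 3.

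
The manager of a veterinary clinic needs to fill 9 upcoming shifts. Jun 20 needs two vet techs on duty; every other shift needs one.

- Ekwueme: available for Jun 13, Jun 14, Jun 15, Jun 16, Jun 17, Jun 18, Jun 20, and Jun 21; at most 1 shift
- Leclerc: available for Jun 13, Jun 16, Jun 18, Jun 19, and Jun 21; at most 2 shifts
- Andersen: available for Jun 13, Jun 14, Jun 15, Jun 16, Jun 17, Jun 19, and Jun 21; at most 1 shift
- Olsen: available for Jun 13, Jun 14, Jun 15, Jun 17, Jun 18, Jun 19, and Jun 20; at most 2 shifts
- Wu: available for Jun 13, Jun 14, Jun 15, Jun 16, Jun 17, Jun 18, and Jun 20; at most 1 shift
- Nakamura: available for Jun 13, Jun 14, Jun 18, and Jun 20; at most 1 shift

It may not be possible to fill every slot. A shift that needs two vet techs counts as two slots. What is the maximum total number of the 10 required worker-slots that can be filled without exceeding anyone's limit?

8

Total capacity across all vet techs is 1+2+1+2+1+1 = 8, and 10 slots are needed, so at most 8 can be filled.
An assignment achieving 8: Jun 14→Nakamura, Jun 15→Andersen, Jun 16→Leclerc, Jun 17→Olsen, Jun 19→Leclerc, Jun 20→Olsen+Wu, Jun 21→Ekwueme.
Loads: Ekwueme 1/1, Leclerc 2/2, Andersen 1/1, Olsen 2/2, Wu 1/1, Nakamura 1/1.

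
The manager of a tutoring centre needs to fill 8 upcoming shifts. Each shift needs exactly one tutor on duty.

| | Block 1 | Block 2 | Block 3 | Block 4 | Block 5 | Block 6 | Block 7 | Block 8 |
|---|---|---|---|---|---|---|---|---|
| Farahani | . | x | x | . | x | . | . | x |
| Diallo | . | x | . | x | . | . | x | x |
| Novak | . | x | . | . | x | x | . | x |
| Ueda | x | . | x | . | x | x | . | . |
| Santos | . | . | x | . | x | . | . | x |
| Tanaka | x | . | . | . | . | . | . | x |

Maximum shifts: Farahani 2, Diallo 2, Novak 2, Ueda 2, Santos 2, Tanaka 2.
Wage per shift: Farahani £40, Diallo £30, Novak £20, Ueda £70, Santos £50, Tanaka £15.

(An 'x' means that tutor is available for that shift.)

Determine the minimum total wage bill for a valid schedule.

£210

Block 4 can only be covered by Diallo, so that assignment is forced.
Block 7 can only be covered by Diallo, so that assignment is forced.
Picking the cheapest available tutor for each shift independently would cost £190, but that ignores the shift limits.
An optimal schedule: Block 1→Tanaka, Block 2→Novak, Block 3→Farahani, Block 4→Diallo, Block 5→Farahani, Block 6→Novak, Block 7→Diallo, Block 8→Tanaka.
Total: 15 + 20 + 40 + 30 + 40 + 20 + 30 + 15 = £210.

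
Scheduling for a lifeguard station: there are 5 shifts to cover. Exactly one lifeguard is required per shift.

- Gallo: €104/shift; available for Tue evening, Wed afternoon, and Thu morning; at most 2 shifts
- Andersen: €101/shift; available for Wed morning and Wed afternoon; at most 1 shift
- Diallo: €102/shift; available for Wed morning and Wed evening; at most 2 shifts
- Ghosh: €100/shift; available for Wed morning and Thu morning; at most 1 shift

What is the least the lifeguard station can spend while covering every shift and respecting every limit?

Tue evening can only be covered by Gallo, so that assignment is forced.
Wed evening can only be covered by Diallo, so that assignment is forced.
Picking the cheapest available lifeguard for each shift independently would cost €507, but that ignores the shift limits.
An optimal schedule: Tue evening→Gallo, Wed morning→Diallo, Wed afternoon→Andersen, Wed evening→Diallo, Thu morning→Ghosh.
Total: 104 + 102 + 101 + 102 + 100 = €509.

€509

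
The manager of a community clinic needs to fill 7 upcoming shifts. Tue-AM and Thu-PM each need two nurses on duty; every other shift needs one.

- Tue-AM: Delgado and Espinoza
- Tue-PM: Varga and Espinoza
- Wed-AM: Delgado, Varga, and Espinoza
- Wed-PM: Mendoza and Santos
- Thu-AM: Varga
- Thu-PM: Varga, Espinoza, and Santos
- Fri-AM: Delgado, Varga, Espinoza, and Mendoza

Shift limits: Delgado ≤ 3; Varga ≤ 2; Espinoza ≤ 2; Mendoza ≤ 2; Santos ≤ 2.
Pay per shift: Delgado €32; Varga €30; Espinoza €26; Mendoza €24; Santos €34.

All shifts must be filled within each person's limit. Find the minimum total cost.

€258

Tue-AM can only be covered by Delgado and Espinoza, so that assignment is forced.
Thu-AM can only be covered by Varga, so that assignment is forced.
Picking the cheapest available nurse for each shift independently would cost €244, but that ignores the shift limits.
An optimal schedule: Tue-AM→Espinoza+Delgado, Tue-PM→Espinoza, Wed-AM→Delgado, Wed-PM→Mendoza, Thu-AM→Varga, Thu-PM→Varga+Santos, Fri-AM→Mendoza.
Total: 26 + 32 + 26 + 32 + 24 + 30 + 30 + 34 + 24 = €258.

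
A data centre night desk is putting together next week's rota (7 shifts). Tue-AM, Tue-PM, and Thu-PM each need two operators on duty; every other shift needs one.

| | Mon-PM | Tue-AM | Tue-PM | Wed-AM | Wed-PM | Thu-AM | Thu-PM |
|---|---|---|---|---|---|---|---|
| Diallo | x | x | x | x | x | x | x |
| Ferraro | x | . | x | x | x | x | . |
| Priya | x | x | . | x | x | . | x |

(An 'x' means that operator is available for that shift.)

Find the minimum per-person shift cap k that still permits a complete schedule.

With 3 operators and 10 worker-slots to fill, someone must work at least ⌈10/3⌉ = 4 shifts, so k ≥ 4.
k = 4 works: Mon-PM→Ferraro, Tue-AM→Diallo+Priya, Tue-PM→Diallo+Ferraro, Wed-AM→Ferraro, Wed-PM→Ferraro, Thu-AM→Diallo, Thu-PM→Diallo+Priya.
Loads: Diallo 4, Ferraro 4, Priya 2 — all ≤ 4.

4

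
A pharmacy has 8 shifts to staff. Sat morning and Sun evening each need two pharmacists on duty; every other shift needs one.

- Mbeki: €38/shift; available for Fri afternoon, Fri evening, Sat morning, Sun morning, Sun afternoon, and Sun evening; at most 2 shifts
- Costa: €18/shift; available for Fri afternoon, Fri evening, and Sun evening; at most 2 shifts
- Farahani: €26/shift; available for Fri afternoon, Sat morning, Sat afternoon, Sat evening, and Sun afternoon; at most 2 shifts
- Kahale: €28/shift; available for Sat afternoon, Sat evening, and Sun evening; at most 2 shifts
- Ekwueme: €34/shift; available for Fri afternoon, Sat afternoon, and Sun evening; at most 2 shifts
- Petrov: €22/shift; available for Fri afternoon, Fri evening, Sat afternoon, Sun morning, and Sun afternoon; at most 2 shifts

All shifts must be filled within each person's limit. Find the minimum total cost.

Sat morning can only be covered by Mbeki and Farahani, so that assignment is forced.
Picking the cheapest available pharmacist for each shift independently would cost €238, but that ignores the shift limits.
An optimal schedule: Fri afternoon→Costa, Fri evening→Costa, Sat morning→Farahani+Mbeki, Sat afternoon→Kahale, Sat evening→Farahani, Sun morning→Petrov, Sun afternoon→Petrov, Sun evening→Kahale+Ekwueme.
Total: 18 + 18 + 26 + 38 + 28 + 26 + 22 + 22 + 28 + 34 = €260.

€260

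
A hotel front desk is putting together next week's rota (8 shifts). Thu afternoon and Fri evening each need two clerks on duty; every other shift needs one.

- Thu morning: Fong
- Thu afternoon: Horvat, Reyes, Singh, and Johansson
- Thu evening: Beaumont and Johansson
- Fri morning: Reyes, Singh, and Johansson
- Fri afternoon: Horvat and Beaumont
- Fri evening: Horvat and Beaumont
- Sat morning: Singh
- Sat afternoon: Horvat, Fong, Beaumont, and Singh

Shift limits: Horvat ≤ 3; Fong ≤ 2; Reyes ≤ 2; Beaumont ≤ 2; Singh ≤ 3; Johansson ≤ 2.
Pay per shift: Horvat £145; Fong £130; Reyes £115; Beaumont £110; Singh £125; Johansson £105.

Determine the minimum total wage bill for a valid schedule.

Thu morning can only be covered by Fong, so that assignment is forced.
Fri evening can only be covered by Horvat and Beaumont, so that assignment is forced.
Sat morning can only be covered by Singh, so that assignment is forced.
Picking the cheapest available clerk for each shift independently would cost £1160, but that ignores the shift limits.
An optimal schedule: Thu morning→Fong, Thu afternoon→Johansson+Reyes, Thu evening→Johansson, Fri morning→Reyes, Fri afternoon→Beaumont, Fri evening→Beaumont+Horvat, Sat morning→Singh, Sat afternoon→Singh.
Total: 130 + 105 + 115 + 105 + 115 + 110 + 110 + 145 + 125 + 125 = £1185.

£1185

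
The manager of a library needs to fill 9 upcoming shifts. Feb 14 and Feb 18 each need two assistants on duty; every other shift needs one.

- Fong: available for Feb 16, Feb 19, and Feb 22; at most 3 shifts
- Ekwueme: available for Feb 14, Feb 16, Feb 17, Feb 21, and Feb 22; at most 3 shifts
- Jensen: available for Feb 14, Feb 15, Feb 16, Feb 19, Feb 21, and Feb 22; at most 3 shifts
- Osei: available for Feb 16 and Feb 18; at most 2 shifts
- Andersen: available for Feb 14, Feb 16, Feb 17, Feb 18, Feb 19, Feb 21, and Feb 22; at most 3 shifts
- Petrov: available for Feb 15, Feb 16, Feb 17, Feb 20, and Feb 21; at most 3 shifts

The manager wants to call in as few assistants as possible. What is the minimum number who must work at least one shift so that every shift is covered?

11 slots to fill and no one can take more than 3, so at least ⌈11/3⌉ = 4 assistants are needed.
Ekwueme, Osei, Andersen, and Petrov alone can cover everything: Feb 14→Ekwueme+Andersen, Feb 15→Petrov, Feb 16→Osei, Feb 17→Ekwueme, Feb 18→Osei+Andersen, Feb 19→Andersen, Feb 20→Petrov, Feb 21→Petrov, Feb 22→Ekwueme.

4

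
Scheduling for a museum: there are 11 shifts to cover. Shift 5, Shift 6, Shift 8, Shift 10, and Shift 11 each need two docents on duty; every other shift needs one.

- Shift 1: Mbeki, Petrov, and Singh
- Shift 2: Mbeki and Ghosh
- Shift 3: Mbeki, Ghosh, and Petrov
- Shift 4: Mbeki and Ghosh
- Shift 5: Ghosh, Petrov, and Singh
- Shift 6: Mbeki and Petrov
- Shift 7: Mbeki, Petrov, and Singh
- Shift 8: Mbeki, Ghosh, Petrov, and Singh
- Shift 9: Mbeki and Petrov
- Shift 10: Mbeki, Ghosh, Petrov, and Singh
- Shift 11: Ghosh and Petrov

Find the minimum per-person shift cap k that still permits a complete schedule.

With 4 docents and 16 worker-slots to fill, someone must work at least ⌈16/4⌉ = 4 shifts, so k ≥ 4.
k = 4 works: Shift 1→Petrov, Shift 2→Mbeki, Shift 3→Ghosh, Shift 4→Mbeki, Shift 5→Ghosh+Singh, Shift 6→Mbeki+Petrov, Shift 7→Singh, Shift 8→Ghosh+Singh, Shift 9→Mbeki, Shift 10→Petrov+Singh, Shift 11→Ghosh+Petrov.
Loads: Mbeki 4, Ghosh 4, Petrov 4, Singh 4 — all ≤ 4.

4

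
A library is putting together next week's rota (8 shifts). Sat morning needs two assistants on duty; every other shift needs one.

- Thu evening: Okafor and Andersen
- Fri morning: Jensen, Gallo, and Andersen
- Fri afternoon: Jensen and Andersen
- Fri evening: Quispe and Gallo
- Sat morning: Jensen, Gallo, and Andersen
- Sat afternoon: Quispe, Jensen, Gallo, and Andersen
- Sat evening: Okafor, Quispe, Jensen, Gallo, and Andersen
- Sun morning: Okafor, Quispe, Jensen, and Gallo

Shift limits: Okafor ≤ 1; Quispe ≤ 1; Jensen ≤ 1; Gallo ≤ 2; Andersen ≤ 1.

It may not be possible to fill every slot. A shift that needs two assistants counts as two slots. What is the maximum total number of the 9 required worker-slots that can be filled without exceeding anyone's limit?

Total capacity across all assistants is 1+1+1+2+1 = 6, and 9 slots are needed, so at most 6 can be filled.
An assignment achieving 6: Thu evening→Okafor, Fri morning→Gallo, Fri afternoon→Jensen, Fri evening→Quispe, Sat morning→Gallo+Andersen.
Loads: Okafor 1/1, Quispe 1/1, Jensen 1/1, Gallo 2/2, Andersen 1/1.

6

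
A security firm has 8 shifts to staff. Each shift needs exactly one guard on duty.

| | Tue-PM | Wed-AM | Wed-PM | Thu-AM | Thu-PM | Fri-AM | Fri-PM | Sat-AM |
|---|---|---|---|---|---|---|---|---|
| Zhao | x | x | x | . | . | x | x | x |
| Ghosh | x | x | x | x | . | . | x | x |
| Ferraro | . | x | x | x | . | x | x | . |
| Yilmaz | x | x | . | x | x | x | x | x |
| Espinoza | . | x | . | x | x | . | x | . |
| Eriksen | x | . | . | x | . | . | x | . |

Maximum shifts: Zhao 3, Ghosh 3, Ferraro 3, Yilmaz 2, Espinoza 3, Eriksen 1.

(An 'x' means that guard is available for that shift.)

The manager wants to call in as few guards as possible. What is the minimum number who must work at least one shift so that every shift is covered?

3

8 slots to fill and no one can take more than 3, so at least ⌈8/3⌉ = 3 guards are needed.
Zhao, Ghosh, and Yilmaz alone can cover everything: Tue-PM→Zhao, Wed-AM→Ghosh, Wed-PM→Zhao, Thu-AM→Ghosh, Thu-PM→Yilmaz, Fri-AM→Zhao, Fri-PM→Ghosh, Sat-AM→Yilmaz.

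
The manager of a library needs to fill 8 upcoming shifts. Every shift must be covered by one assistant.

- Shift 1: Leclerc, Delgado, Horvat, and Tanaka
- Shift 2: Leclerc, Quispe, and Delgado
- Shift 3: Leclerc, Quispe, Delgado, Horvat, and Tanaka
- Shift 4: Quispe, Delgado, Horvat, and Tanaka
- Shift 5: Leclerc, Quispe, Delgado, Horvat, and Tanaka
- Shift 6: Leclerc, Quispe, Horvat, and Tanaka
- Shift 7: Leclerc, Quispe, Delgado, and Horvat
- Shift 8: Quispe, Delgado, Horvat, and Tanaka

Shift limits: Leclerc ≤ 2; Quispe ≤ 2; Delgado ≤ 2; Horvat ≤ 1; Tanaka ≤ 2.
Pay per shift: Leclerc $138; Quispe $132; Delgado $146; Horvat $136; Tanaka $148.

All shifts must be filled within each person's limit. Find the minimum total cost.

$1116

Picking the cheapest available assistant for each shift independently would cost $1060, but that ignores the shift limits.
An optimal schedule: Shift 1→Leclerc, Shift 2→Leclerc, Shift 3→Horvat, Shift 4→Quispe, Shift 5→Tanaka, Shift 6→Quispe, Shift 7→Delgado, Shift 8→Delgado.
Total: 138 + 138 + 136 + 132 + 148 + 132 + 146 + 146 = $1116.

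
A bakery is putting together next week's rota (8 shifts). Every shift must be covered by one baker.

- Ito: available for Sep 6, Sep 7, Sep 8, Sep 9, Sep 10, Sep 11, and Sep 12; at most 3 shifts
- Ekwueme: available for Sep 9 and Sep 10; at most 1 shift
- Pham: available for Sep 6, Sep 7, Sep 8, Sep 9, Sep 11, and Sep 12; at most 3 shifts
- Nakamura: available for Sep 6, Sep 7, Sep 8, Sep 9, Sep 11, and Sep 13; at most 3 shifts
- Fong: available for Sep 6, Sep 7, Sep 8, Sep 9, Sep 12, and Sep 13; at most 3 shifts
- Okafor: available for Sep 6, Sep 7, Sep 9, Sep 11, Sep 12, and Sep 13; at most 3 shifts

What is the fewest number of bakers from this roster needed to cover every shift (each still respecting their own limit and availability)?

3

8 slots to fill and no one can take more than 3, so at least ⌈8/3⌉ = 3 bakers are needed.
Ito, Pham, and Nakamura alone can cover everything: Sep 6→Ito, Sep 7→Pham, Sep 8→Pham, Sep 9→Pham, Sep 10→Ito, Sep 11→Nakamura, Sep 12→Ito, Sep 13→Nakamura.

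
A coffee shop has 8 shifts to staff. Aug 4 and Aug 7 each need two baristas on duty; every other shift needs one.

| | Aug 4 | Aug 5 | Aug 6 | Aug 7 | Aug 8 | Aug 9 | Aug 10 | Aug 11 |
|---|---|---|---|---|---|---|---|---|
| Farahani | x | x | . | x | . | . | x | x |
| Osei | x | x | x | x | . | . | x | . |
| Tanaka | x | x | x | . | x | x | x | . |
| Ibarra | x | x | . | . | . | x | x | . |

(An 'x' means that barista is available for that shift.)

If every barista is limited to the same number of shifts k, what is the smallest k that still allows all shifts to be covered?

3

With 4 baristas and 10 worker-slots to fill, someone must work at least ⌈10/4⌉ = 3 shifts, so k ≥ 3.
k = 3 works: Aug 4→Tanaka+Ibarra, Aug 5→Farahani, Aug 6→Osei, Aug 7→Farahani+Osei, Aug 8→Tanaka, Aug 9→Tanaka, Aug 10→Osei, Aug 11→Farahani.
Loads: Farahani 3, Osei 3, Tanaka 3, Ibarra 1 — all ≤ 3.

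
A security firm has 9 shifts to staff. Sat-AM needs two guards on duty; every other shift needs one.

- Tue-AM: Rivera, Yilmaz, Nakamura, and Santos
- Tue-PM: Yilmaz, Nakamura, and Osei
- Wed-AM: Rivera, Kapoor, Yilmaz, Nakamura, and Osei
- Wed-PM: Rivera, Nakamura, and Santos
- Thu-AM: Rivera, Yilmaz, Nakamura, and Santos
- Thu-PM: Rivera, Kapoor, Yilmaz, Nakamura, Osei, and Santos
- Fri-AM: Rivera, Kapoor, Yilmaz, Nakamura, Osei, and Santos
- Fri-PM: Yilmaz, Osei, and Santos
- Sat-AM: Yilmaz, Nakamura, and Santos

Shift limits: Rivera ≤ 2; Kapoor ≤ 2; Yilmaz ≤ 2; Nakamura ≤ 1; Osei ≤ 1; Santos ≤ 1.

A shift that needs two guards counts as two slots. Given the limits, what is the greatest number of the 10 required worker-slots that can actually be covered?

Total capacity across all guards is 2+2+2+1+1+1 = 9, and 10 slots are needed, so at most 9 can be filled.
An assignment achieving 9: Tue-AM→Rivera, Tue-PM→Yilmaz, Wed-AM→Kapoor, Wed-PM→Rivera, Thu-PM→Kapoor, Fri-AM→Osei, Fri-PM→Yilmaz, Sat-AM→Nakamura+Santos.
Loads: Rivera 2/2, Kapoor 2/2, Yilmaz 2/2, Nakamura 1/1, Osei 1/1, Santos 1/1.

9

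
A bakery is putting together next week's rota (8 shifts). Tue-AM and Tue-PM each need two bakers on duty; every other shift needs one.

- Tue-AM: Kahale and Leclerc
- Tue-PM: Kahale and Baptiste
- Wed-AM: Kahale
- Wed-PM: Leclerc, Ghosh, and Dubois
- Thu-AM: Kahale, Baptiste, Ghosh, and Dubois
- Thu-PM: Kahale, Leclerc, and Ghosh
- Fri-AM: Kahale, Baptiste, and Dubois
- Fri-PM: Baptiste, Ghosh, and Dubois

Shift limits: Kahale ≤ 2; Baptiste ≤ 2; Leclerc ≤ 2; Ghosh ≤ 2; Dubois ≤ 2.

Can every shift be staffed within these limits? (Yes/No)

No

Total capacity is 10 and 10 slots are needed, so capacity alone doesn't rule it out.
Shifts {Tue-AM, Tue-PM, Wed-AM} need 5 worker-slots in total, but the bakers available for any of those shifts (Kahale, Baptiste, and Leclerc) can supply at most 4 among them. So no valid schedule exists.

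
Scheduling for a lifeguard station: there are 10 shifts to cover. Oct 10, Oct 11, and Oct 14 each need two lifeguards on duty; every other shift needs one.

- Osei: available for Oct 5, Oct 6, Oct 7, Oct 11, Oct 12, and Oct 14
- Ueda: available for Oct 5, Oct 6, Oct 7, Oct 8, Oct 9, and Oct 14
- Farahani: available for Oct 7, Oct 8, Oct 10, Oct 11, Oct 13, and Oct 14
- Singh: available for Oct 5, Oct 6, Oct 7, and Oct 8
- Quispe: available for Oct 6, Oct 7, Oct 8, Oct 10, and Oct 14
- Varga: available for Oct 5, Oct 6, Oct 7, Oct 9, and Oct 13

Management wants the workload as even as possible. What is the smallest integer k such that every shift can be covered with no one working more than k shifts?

With 6 lifeguards and 13 worker-slots to fill, someone must work at least ⌈13/6⌉ = 3 shifts, so k ≥ 3.
k = 3 works: Oct 5→Osei, Oct 6→Singh, Oct 7→Singh, Oct 8→Ueda, Oct 9→Ueda, Oct 10→Farahani+Quispe, Oct 11→Osei+Farahani, Oct 12→Osei, Oct 13→Farahani, Oct 14→Ueda+Quispe.
Loads: Osei 3, Ueda 3, Farahani 3, Singh 2, Quispe 2, Varga 0 — all ≤ 3.

3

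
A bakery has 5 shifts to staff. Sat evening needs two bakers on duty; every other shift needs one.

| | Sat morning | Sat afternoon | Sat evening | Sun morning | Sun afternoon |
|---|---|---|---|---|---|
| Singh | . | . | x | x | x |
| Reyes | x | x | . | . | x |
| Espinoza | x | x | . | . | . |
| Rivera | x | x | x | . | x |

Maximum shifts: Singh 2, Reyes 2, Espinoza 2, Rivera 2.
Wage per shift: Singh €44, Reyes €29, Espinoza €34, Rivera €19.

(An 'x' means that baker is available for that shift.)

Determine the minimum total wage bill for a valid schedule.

Sat evening can only be covered by Singh and Rivera, so that assignment is forced.
Sun morning can only be covered by Singh, so that assignment is forced.
Picking the cheapest available baker for each shift independently would cost €164, but that ignores the shift limits.
An optimal schedule: Sat morning→Reyes, Sat afternoon→Reyes, Sat evening→Singh+Rivera, Sun morning→Singh, Sun afternoon→Rivera.
Total: 29 + 29 + 44 + 19 + 44 + 19 = €184.

€184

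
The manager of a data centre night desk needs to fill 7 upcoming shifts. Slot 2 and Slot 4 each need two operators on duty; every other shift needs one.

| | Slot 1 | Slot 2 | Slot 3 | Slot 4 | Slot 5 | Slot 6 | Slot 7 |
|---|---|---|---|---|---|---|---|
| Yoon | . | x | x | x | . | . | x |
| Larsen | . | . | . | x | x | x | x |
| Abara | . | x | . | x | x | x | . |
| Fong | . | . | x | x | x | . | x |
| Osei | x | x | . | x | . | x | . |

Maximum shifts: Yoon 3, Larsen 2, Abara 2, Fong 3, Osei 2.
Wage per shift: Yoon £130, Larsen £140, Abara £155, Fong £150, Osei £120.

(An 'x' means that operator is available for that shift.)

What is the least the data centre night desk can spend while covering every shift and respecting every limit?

£1210

Slot 1 can only be covered by Osei, so that assignment is forced.
Picking the cheapest available operator for each shift independently would cost £1140, but that ignores the shift limits.
An optimal schedule: Slot 1→Osei, Slot 2→Osei+Yoon, Slot 3→Yoon, Slot 4→Yoon+Fong, Slot 5→Larsen, Slot 6→Larsen, Slot 7→Fong.
Total: 120 + 120 + 130 + 130 + 130 + 150 + 140 + 140 + 150 = £1210.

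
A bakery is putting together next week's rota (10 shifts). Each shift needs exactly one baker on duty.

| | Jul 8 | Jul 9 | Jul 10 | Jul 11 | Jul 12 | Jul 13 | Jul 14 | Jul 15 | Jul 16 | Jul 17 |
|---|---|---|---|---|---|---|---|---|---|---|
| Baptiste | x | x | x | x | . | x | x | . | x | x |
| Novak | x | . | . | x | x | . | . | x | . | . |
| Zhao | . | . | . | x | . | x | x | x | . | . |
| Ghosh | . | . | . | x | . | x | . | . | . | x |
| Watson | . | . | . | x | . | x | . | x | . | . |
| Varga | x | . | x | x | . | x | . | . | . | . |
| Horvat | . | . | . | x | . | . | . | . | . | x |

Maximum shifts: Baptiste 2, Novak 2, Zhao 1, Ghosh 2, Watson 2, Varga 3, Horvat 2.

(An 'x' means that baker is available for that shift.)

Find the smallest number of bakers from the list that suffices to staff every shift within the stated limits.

5

10 slots to fill and no one can take more than 3, so at least ⌈10/3⌉ = 4 bakers are needed.
Any 4 bakers together have capacity at most 3+2+2+2 = 9 < 10 slots, so 4 can never suffice.
Baptiste, Novak, Zhao, Ghosh, and Varga alone can cover everything: Jul 8→Varga, Jul 9→Baptiste, Jul 10→Varga, Jul 11→Varga, Jul 12→Novak, Jul 13→Ghosh, Jul 14→Zhao, Jul 15→Novak, Jul 16→Baptiste, Jul 17→Ghosh.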